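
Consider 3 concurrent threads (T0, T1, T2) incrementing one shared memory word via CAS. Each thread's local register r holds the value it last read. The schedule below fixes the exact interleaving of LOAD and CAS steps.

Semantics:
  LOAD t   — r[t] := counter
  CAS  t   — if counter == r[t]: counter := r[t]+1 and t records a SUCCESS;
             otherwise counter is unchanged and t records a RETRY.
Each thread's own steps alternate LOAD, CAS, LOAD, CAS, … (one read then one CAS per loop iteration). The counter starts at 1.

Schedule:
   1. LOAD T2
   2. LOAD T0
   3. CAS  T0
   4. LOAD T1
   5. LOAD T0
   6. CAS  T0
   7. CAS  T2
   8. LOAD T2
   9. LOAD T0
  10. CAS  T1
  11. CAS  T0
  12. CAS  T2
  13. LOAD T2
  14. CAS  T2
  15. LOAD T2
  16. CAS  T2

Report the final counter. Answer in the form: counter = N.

counter = 6

#1 T2 reads 1
#2 T0 reads 1
#3 T0 CAS(1→2) writes; counter now 2
#4 T1 reads 2
#5 T0 reads 2
#6 T0 CAS(2→3) writes; counter now 3
#7 T2 CAS(1→2) fails; counter now 3
#8 T2 reads 3
#9 T0 reads 3
#10 T1 CAS(2→3) fails; counter now 3
#11 T0 CAS(3→4) writes; counter now 4
#12 T2 CAS(3→4) fails; counter now 4
#13 T2 reads 4
#14 T2 CAS(4→5) writes; counter now 5
#15 T2 reads 5
#16 T2 CAS(5→6) writes; counter now 6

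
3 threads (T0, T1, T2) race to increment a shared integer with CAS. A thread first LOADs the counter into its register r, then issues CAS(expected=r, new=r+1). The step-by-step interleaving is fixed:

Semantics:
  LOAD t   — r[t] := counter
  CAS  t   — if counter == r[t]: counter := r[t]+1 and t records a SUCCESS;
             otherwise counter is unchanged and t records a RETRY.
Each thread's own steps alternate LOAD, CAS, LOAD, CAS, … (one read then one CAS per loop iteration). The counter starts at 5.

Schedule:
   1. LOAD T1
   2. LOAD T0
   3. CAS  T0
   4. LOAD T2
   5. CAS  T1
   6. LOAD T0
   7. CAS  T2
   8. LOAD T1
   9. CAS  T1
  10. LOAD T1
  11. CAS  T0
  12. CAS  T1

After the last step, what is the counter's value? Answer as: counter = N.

#1 T1 reads 5
#2 T0 reads 5
#3 T0 CAS(5→6) writes; counter now 6
#4 T2 reads 6
#5 T1 CAS(5→6) fails; counter now 6
#6 T0 reads 6
#7 T2 CAS(6→7) writes; counter now 7
#8 T1 reads 7
#9 T1 CAS(7→8) writes; counter now 8
#10 T1 reads 8
#11 T0 CAS(6→7) fails; counter now 8
#12 T1 CAS(8→9) writes; counter now 9

counter = 9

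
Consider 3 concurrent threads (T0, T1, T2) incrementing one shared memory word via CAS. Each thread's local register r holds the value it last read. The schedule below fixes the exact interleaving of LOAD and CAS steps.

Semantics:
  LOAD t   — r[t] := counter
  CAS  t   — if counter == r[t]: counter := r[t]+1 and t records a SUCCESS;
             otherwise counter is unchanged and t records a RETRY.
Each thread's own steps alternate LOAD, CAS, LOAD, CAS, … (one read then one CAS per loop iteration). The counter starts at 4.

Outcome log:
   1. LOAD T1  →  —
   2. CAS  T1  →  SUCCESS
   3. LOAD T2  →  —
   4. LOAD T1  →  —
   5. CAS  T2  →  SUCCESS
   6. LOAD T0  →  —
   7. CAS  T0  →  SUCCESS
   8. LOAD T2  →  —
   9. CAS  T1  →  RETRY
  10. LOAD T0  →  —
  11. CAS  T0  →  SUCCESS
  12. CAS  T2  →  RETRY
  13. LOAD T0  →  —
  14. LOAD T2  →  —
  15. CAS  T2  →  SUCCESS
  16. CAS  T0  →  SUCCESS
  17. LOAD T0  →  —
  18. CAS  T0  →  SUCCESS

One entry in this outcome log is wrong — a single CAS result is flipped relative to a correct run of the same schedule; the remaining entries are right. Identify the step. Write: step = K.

step = 16

Correct run:
1. LOAD T1 → mem=4 r[T1]=4 [LOAD]
2. CAS T1 → mem=5 r[T1]=4 [OK]
3. LOAD T2 → mem=5 r[T2]=5 [LOAD]
4. LOAD T1 → mem=5 r[T1]=5 [LOAD]
5. CAS T2 → mem=6 r[T2]=5 [OK]
6. LOAD T0 → mem=6 r[T0]=6 [LOAD]
7. CAS T0 → mem=7 r[T0]=6 [OK]
8. LOAD T2 → mem=7 r[T2]=7 [LOAD]
9. CAS T1 → mem=7 r[T1]=5 [RETRY]
10. LOAD T0 → mem=7 r[T0]=7 [LOAD]
11. CAS T0 → mem=8 r[T0]=7 [OK]
12. CAS T2 → mem=8 r[T2]=7 [RETRY]
13. LOAD T0 → mem=8 r[T0]=8 [LOAD]
14. LOAD T2 → mem=8 r[T2]=8 [LOAD]
15. CAS T2 → mem=9 r[T2]=8 [OK]
16. CAS T0 → mem=9 r[T0]=8 [RETRY]
17. LOAD T0 → mem=9 r[T0]=9 [LOAD]
18. CAS T0 → mem=10 r[T0]=9 [OK]
Log disagrees first at step 16.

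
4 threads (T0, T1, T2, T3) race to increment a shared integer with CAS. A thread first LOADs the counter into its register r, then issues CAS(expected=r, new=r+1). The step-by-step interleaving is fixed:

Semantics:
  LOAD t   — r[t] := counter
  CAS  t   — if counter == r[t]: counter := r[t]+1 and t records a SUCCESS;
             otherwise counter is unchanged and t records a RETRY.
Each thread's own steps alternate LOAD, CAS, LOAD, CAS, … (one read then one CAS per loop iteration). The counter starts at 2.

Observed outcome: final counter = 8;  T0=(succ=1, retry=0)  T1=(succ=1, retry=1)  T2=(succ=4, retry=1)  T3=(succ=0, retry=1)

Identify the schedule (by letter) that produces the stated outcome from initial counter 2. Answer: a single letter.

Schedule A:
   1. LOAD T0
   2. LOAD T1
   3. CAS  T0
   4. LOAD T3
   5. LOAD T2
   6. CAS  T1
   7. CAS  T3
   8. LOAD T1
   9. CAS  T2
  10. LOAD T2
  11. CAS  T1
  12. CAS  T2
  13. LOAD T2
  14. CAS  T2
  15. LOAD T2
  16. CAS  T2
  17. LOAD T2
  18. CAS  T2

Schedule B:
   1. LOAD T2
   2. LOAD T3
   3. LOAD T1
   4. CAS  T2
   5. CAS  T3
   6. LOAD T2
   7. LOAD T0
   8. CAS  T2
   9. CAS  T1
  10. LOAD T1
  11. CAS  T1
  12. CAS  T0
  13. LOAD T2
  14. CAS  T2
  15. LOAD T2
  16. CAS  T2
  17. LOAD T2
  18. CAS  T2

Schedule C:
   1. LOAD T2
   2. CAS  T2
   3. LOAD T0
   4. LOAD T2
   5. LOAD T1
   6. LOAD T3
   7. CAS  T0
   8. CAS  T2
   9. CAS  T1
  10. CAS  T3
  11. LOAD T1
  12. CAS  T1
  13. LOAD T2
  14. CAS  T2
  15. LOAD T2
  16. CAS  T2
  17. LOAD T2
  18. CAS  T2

Tracing schedule C:
1. LOAD T2 → mem=2 r[T2]=2 [LOAD]
2. CAS T2 → mem=3 r[T2]=2 [OK]
3. LOAD T0 → mem=3 r[T0]=3 [LOAD]
4. LOAD T2 → mem=3 r[T2]=3 [LOAD]
5. LOAD T1 → mem=3 r[T1]=3 [LOAD]
6. LOAD T3 → mem=3 r[T3]=3 [LOAD]
7. CAS T0 → mem=4 r[T0]=3 [OK]
8. CAS T2 → mem=4 r[T2]=3 [RETRY]
9. CAS T1 → mem=4 r[T1]=3 [RETRY]
10. CAS T3 → mem=4 r[T3]=3 [RETRY]
11. LOAD T1 → mem=4 r[T1]=4 [LOAD]
12. CAS T1 → mem=5 r[T1]=4 [OK]
13. LOAD T2 → mem=5 r[T2]=5 [LOAD]
14. CAS T2 → mem=6 r[T2]=5 [OK]
15. LOAD T2 → mem=6 r[T2]=6 [LOAD]
16. CAS T2 → mem=7 r[T2]=6 [OK]
17. LOAD T2 → mem=7 r[T2]=7 [LOAD]
18. CAS T2 → mem=8 r[T2]=7 [OK]

C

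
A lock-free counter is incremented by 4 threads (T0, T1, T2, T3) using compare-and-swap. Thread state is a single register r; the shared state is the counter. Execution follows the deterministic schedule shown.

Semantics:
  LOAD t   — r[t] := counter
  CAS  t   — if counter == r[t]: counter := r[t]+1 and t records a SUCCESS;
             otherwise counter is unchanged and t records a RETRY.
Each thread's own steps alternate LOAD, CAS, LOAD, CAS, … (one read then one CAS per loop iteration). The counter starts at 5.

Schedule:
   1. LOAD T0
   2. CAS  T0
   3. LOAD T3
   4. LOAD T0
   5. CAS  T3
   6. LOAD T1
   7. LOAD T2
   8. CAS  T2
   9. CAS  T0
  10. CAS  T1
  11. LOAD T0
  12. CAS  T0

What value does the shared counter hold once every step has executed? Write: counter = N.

T0 LOAD — after: cnt=5, r=5 — load
T0 CAS — after: cnt=6, r=5 — ok
T3 LOAD — after: cnt=6, r=6 — load
T0 LOAD — after: cnt=6, r=6 — load
T3 CAS — after: cnt=7, r=6 — ok
T1 LOAD — after: cnt=7, r=7 — load
T2 LOAD — after: cnt=7, r=7 — load
T2 CAS — after: cnt=8, r=7 — ok
T0 CAS — after: cnt=8, r=6 — retry
T1 CAS — after: cnt=8, r=7 — retry
T0 LOAD — after: cnt=8, r=8 — load
T0 CAS — after: cnt=9, r=8 — ok

counter = 9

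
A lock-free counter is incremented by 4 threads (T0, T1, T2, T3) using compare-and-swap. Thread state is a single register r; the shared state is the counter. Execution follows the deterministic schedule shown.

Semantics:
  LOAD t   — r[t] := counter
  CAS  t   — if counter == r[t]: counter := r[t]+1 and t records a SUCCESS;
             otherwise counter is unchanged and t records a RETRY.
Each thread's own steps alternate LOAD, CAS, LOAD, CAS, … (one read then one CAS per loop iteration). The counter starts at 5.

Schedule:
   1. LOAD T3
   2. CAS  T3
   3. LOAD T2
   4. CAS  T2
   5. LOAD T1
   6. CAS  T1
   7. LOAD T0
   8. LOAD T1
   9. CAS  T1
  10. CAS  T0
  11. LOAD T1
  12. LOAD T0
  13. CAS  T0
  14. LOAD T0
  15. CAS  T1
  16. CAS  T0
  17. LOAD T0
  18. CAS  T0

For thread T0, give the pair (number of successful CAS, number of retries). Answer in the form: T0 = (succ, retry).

T0 = (3, 1)

[1] T3.load  rd  (counter 5, T3.r 5)
[2] T3.cas  hit  (counter 6, T3.r 5)
[3] T2.load  rd  (counter 6, T2.r 6)
[4] T2.cas  hit  (counter 7, T2.r 6)
[5] T1.load  rd  (counter 7, T1.r 7)
[6] T1.cas  hit  (counter 8, T1.r 7)
[7] T0.load  rd  (counter 8, T0.r 8)
[8] T1.load  rd  (counter 8, T1.r 8)
[9] T1.cas  hit  (counter 9, T1.r 8)
[10] T0.cas  miss  (counter 9, T0.r 8)
[11] T1.load  rd  (counter 9, T1.r 9)
[12] T0.load  rd  (counter 9, T0.r 9)
[13] T0.cas  hit  (counter 10, T0.r 9)
[14] T0.load  rd  (counter 10, T0.r 10)
[15] T1.cas  miss  (counter 10, T1.r 9)
[16] T0.cas  hit  (counter 11, T0.r 10)
[17] T0.load  rd  (counter 11, T0.r 11)
[18] T0.cas  hit  (counter 12, T0.r 11)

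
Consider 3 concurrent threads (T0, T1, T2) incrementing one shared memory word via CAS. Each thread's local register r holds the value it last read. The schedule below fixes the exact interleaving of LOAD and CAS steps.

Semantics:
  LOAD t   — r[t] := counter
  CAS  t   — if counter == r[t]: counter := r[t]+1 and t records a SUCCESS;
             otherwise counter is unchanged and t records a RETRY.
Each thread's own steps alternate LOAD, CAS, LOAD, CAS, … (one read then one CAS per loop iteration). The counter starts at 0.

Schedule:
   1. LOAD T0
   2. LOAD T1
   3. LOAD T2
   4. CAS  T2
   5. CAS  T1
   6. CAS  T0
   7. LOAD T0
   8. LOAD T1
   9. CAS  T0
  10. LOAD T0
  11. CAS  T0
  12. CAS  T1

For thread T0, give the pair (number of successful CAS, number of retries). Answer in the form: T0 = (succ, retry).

#1 T0 reads 0
#2 T1 reads 0
#3 T2 reads 0
#4 T2 CAS(0→1) writes; counter now 1
#5 T1 CAS(0→1) fails; counter now 1
#6 T0 CAS(0→1) fails; counter now 1
#7 T0 reads 1
#8 T1 reads 1
#9 T0 CAS(1→2) writes; counter now 2
#10 T0 reads 2
#11 T0 CAS(2→3) writes; counter now 3
#12 T1 CAS(1→2) fails; counter now 3

T0 = (2, 1)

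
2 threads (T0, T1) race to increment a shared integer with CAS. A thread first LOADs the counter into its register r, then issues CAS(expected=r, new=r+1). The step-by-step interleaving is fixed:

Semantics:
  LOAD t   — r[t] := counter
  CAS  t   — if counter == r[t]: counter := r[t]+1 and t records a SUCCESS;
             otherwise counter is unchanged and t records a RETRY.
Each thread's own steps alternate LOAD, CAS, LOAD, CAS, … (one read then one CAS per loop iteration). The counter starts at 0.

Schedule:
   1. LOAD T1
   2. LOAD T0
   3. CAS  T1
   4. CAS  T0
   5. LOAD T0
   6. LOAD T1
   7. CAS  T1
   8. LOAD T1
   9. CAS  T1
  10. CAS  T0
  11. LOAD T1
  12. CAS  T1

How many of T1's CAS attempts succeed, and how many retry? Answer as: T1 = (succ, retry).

T1 = (4, 0)

1. LOAD T1 → mem=0 r[T1]=0 [LOAD]
2. LOAD T0 → mem=0 r[T0]=0 [LOAD]
3. CAS T1 → mem=1 r[T1]=0 [OK]
4. CAS T0 → mem=1 r[T0]=0 [RETRY]
5. LOAD T0 → mem=1 r[T0]=1 [LOAD]
6. LOAD T1 → mem=1 r[T1]=1 [LOAD]
7. CAS T1 → mem=2 r[T1]=1 [OK]
8. LOAD T1 → mem=2 r[T1]=2 [LOAD]
9. CAS T1 → mem=3 r[T1]=2 [OK]
10. CAS T0 → mem=3 r[T0]=1 [RETRY]
11. LOAD T1 → mem=3 r[T1]=3 [LOAD]
12. CAS T1 → mem=4 r[T1]=3 [OK]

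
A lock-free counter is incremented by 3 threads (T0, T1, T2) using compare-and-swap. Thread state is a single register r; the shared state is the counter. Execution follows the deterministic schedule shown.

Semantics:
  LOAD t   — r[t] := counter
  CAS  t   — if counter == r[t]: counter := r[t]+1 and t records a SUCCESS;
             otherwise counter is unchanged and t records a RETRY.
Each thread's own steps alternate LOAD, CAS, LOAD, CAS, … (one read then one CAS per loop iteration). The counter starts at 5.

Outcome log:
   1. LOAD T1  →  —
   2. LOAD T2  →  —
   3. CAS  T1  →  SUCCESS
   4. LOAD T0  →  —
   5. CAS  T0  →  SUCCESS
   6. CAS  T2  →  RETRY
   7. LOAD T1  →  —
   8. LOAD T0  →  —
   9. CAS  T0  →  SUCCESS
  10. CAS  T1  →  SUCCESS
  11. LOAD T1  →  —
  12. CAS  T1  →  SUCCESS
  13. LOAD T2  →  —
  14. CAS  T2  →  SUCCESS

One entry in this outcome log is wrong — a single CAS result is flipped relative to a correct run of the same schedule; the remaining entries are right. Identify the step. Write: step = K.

step = 10

Re-executing:
1. LOAD T1 → mem=5 r[T1]=5 [LOAD]
2. LOAD T2 → mem=5 r[T2]=5 [LOAD]
3. CAS T1 → mem=6 r[T1]=5 [OK]
4. LOAD T0 → mem=6 r[T0]=6 [LOAD]
5. CAS T0 → mem=7 r[T0]=6 [OK]
6. CAS T2 → mem=7 r[T2]=5 [RETRY]
7. LOAD T1 → mem=7 r[T1]=7 [LOAD]
8. LOAD T0 → mem=7 r[T0]=7 [LOAD]
9. CAS T0 → mem=8 r[T0]=7 [OK]
10. CAS T1 → mem=8 r[T1]=7 [RETRY]
11. LOAD T1 → mem=8 r[T1]=8 [LOAD]
12. CAS T1 → mem=9 r[T1]=8 [OK]
13. LOAD T2 → mem=9 r[T2]=9 [LOAD]
14. CAS T2 → mem=10 r[T2]=9 [OK]
Log disagrees first at step 10.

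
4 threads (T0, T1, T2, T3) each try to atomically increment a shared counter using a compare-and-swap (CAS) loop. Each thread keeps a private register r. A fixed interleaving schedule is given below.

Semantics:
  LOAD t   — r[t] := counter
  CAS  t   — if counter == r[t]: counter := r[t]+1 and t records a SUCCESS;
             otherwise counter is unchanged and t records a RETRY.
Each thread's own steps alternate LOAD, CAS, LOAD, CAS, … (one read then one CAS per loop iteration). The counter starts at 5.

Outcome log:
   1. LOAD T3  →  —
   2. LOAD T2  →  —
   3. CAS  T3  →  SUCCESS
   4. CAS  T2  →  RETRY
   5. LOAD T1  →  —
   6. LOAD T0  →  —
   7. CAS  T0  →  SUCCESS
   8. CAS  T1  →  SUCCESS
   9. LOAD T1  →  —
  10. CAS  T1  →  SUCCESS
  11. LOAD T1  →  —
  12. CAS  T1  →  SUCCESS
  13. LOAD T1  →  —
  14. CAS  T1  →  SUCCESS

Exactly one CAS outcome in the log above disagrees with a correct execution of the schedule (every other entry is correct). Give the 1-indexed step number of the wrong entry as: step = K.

step = 8

Re-executing:
T3 LOAD — after: cnt=5, r=5 — load
T2 LOAD — after: cnt=5, r=5 — load
T3 CAS — after: cnt=6, r=5 — ok
T2 CAS — after: cnt=6, r=5 — retry
T1 LOAD — after: cnt=6, r=6 — load
T0 LOAD — after: cnt=6, r=6 — load
T0 CAS — after: cnt=7, r=6 — ok
T1 CAS — after: cnt=7, r=6 — retry
T1 LOAD — after: cnt=7, r=7 — load
T1 CAS — after: cnt=8, r=7 — ok
T1 LOAD — after: cnt=8, r=8 — load
T1 CAS — after: cnt=9, r=8 — ok
T1 LOAD — after: cnt=9, r=9 — load
T1 CAS — after: cnt=10, r=9 — ok
Flip is step 8.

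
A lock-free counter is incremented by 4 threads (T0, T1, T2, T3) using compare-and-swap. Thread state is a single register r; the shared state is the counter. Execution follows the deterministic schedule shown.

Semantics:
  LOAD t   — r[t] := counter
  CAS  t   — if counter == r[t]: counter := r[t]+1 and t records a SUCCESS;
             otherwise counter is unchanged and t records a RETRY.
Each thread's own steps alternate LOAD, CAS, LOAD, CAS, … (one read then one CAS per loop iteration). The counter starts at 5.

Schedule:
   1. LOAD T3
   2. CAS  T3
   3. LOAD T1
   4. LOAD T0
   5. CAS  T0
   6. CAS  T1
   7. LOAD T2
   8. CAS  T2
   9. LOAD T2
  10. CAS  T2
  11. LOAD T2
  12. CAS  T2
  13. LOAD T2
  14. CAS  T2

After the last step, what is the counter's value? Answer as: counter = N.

T3 LOAD — after: cnt=5, r=5 — load
T3 CAS — after: cnt=6, r=5 — ok
T1 LOAD — after: cnt=6, r=6 — load
T0 LOAD — after: cnt=6, r=6 — load
T0 CAS — after: cnt=7, r=6 — ok
T1 CAS — after: cnt=7, r=6 — retry
T2 LOAD — after: cnt=7, r=7 — load
T2 CAS — after: cnt=8, r=7 — ok
T2 LOAD — after: cnt=8, r=8 — load
T2 CAS — after: cnt=9, r=8 — ok
T2 LOAD — after: cnt=9, r=9 — load
T2 CAS — after: cnt=10, r=9 — ok
T2 LOAD — after: cnt=10, r=10 — load
T2 CAS — after: cnt=11, r=10 — ok

counter = 11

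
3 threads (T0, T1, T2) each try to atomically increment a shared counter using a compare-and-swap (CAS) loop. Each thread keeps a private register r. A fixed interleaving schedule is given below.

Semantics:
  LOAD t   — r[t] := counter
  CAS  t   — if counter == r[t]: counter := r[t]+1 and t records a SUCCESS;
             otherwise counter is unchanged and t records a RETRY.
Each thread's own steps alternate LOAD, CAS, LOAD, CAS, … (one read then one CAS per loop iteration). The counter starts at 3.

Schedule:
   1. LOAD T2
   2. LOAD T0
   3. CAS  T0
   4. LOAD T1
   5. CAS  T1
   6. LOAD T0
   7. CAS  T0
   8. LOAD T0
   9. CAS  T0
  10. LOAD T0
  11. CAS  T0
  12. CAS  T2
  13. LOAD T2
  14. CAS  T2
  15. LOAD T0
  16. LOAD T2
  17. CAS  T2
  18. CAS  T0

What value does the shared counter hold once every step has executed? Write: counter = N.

counter = 10

[1] T2.load  rd  (counter 3, T2.r 3)
[2] T0.load  rd  (counter 3, T0.r 3)
[3] T0.cas  hit  (counter 4, T0.r 3)
[4] T1.load  rd  (counter 4, T1.r 4)
[5] T1.cas  hit  (counter 5, T1.r 4)
[6] T0.load  rd  (counter 5, T0.r 5)
[7] T0.cas  hit  (counter 6, T0.r 5)
[8] T0.load  rd  (counter 6, T0.r 6)
[9] T0.cas  hit  (counter 7, T0.r 6)
[10] T0.load  rd  (counter 7, T0.r 7)
[11] T0.cas  hit  (counter 8, T0.r 7)
[12] T2.cas  miss  (counter 8, T2.r 3)
[13] T2.load  rd  (counter 8, T2.r 8)
[14] T2.cas  hit  (counter 9, T2.r 8)
[15] T0.load  rd  (counter 9, T0.r 9)
[16] T2.load  rd  (counter 9, T2.r 9)
[17] T2.cas  hit  (counter 10, T2.r 9)
[18] T0.cas  miss  (counter 10, T0.r 9)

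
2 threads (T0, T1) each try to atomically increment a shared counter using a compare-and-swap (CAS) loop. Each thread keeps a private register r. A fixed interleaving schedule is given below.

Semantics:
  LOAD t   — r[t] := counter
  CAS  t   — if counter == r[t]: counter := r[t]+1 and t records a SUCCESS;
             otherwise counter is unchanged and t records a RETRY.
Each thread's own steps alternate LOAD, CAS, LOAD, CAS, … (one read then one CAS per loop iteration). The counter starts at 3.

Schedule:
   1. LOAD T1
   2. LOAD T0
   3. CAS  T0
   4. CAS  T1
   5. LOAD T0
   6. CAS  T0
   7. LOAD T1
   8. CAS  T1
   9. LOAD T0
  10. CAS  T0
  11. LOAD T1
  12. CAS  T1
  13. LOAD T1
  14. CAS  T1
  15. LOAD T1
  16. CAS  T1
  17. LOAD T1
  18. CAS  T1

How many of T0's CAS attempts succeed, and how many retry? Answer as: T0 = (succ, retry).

T1 LOAD — after: cnt=3, r=3 — load
T0 LOAD — after: cnt=3, r=3 — load
T0 CAS — after: cnt=4, r=3 — ok
T1 CAS — after: cnt=4, r=3 — retry
T0 LOAD — after: cnt=4, r=4 — load
T0 CAS — after: cnt=5, r=4 — ok
T1 LOAD — after: cnt=5, r=5 — load
T1 CAS — after: cnt=6, r=5 — ok
T0 LOAD — after: cnt=6, r=6 — load
T0 CAS — after: cnt=7, r=6 — ok
T1 LOAD — after: cnt=7, r=7 — load
T1 CAS — after: cnt=8, r=7 — ok
T1 LOAD — after: cnt=8, r=8 — load
T1 CAS — after: cnt=9, r=8 — ok
T1 LOAD — after: cnt=9, r=9 — load
T1 CAS — after: cnt=10, r=9 — ok
T1 LOAD — after: cnt=10, r=10 — load
T1 CAS — after: cnt=11, r=10 — ok

T0 = (3, 0)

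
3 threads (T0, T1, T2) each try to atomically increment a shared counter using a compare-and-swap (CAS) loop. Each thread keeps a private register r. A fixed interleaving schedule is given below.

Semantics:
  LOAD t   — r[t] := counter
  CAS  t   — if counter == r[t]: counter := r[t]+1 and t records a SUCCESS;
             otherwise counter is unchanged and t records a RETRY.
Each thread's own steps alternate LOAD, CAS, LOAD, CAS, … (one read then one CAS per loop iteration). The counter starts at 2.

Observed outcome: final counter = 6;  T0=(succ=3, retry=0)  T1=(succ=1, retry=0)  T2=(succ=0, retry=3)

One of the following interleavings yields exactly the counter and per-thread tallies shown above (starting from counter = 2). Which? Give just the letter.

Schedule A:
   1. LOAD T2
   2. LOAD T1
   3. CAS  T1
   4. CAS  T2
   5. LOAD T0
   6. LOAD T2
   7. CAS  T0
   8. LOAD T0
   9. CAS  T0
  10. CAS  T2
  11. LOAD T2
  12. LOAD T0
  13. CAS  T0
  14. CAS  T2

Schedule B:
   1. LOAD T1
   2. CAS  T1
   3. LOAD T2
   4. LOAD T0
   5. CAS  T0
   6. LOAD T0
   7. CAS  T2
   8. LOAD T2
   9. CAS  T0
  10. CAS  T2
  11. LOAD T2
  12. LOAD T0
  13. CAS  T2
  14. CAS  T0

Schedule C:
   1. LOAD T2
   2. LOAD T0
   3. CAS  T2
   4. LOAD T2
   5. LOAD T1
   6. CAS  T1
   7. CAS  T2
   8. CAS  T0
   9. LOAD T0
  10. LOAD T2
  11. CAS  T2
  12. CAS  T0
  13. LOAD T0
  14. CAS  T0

Run A:
1. LOAD T2 → mem=2 r[T2]=2 [LOAD]
2. LOAD T1 → mem=2 r[T1]=2 [LOAD]
3. CAS T1 → mem=3 r[T1]=2 [OK]
4. CAS T2 → mem=3 r[T2]=2 [RETRY]
5. LOAD T0 → mem=3 r[T0]=3 [LOAD]
6. LOAD T2 → mem=3 r[T2]=3 [LOAD]
7. CAS T0 → mem=4 r[T0]=3 [OK]
8. LOAD T0 → mem=4 r[T0]=4 [LOAD]
9. CAS T0 → mem=5 r[T0]=4 [OK]
10. CAS T2 → mem=5 r[T2]=3 [RETRY]
11. LOAD T2 → mem=5 r[T2]=5 [LOAD]
12. LOAD T0 → mem=5 r[T0]=5 [LOAD]
13. CAS T0 → mem=6 r[T0]=5 [OK]
14. CAS T2 → mem=6 r[T2]=5 [RETRY]

A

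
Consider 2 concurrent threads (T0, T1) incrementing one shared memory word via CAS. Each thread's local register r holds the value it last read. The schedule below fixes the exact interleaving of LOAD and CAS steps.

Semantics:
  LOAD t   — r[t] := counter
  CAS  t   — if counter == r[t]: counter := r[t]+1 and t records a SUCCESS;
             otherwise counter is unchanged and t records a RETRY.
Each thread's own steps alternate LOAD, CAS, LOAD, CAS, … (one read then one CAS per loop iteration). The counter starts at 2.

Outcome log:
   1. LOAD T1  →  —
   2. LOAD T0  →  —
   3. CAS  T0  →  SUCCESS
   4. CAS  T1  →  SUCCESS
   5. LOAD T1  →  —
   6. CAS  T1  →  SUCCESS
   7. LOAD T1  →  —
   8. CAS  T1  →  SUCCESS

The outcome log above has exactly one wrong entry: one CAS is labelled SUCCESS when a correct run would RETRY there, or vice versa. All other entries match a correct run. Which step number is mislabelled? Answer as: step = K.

Reference trace:
1. LOAD T1 → mem=2 r[T1]=2 [LOAD]
2. LOAD T0 → mem=2 r[T0]=2 [LOAD]
3. CAS T0 → mem=3 r[T0]=2 [OK]
4. CAS T1 → mem=3 r[T1]=2 [RETRY]
5. LOAD T1 → mem=3 r[T1]=3 [LOAD]
6. CAS T1 → mem=4 r[T1]=3 [OK]
7. LOAD T1 → mem=4 r[T1]=4 [LOAD]
8. CAS T1 → mem=5 r[T1]=4 [OK]
Flip is step 4.

step = 4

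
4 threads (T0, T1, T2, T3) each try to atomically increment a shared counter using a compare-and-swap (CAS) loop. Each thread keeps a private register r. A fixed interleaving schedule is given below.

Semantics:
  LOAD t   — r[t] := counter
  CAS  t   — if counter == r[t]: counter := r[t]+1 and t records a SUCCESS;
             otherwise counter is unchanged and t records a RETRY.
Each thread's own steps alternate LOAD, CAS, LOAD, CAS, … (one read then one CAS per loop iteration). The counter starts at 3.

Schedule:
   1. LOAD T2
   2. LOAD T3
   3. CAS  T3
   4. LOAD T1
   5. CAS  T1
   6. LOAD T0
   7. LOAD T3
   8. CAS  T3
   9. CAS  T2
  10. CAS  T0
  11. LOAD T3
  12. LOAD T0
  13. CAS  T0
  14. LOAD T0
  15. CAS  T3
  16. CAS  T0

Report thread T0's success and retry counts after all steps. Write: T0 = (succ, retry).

T0 = (2, 1)

T2 LOAD — after: cnt=3, r=3 — load
T3 LOAD — after: cnt=3, r=3 — load
T3 CAS — after: cnt=4, r=3 — ok
T1 LOAD — after: cnt=4, r=4 — load
T1 CAS — after: cnt=5, r=4 — ok
T0 LOAD — after: cnt=5, r=5 — load
T3 LOAD — after: cnt=5, r=5 — load
T3 CAS — after: cnt=6, r=5 — ok
T2 CAS — after: cnt=6, r=3 — retry
T0 CAS — after: cnt=6, r=5 — retry
T3 LOAD — after: cnt=6, r=6 — load
T0 LOAD — after: cnt=6, r=6 — load
T0 CAS — after: cnt=7, r=6 — ok
T0 LOAD — after: cnt=7, r=7 — load
T3 CAS — after: cnt=7, r=6 — retry
T0 CAS — after: cnt=8, r=7 — ok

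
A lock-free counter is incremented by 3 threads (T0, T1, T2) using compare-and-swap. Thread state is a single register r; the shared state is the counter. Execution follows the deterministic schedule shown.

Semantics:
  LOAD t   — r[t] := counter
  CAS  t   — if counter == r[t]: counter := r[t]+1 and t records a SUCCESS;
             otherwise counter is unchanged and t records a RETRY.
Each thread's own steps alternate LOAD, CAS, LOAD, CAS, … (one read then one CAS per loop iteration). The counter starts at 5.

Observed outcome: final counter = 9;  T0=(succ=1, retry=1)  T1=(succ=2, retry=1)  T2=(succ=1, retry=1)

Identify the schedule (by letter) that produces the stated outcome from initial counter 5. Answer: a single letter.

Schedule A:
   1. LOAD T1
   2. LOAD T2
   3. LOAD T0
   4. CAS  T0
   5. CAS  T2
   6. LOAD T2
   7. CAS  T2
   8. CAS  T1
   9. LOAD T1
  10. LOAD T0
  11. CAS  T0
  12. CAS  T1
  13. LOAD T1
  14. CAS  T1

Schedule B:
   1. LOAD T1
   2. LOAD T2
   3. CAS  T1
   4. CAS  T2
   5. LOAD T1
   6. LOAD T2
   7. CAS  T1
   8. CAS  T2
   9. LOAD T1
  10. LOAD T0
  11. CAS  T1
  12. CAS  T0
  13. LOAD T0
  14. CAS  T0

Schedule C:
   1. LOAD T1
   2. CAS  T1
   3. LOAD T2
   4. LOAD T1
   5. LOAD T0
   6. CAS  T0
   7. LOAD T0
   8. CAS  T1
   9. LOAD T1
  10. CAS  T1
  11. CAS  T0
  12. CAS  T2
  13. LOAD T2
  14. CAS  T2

C

Simulating candidate C:
   1) LOAD T1:  M=5  r_T1=5
   2) CAS  T1:  M=6  r_T1=5 ✓
   3) LOAD T2:  M=6  r_T2=6
   4) LOAD T1:  M=6  r_T1=6
   5) LOAD T0:  M=6  r_T0=6
   6) CAS  T0:  M=7  r_T0=6 ✓
   7) LOAD T0:  M=7  r_T0=7
   8) CAS  T1:  M=7  r_T1=6 ✗
   9) LOAD T1:  M=7  r_T1=7
  10) CAS  T1:  M=8  r_T1=7 ✓
  11) CAS  T0:  M=8  r_T0=7 ✗
  12) CAS  T2:  M=8  r_T2=6 ✗
  13) LOAD T2:  M=8  r_T2=8
  14) CAS  T2:  M=9  r_T2=8 ✓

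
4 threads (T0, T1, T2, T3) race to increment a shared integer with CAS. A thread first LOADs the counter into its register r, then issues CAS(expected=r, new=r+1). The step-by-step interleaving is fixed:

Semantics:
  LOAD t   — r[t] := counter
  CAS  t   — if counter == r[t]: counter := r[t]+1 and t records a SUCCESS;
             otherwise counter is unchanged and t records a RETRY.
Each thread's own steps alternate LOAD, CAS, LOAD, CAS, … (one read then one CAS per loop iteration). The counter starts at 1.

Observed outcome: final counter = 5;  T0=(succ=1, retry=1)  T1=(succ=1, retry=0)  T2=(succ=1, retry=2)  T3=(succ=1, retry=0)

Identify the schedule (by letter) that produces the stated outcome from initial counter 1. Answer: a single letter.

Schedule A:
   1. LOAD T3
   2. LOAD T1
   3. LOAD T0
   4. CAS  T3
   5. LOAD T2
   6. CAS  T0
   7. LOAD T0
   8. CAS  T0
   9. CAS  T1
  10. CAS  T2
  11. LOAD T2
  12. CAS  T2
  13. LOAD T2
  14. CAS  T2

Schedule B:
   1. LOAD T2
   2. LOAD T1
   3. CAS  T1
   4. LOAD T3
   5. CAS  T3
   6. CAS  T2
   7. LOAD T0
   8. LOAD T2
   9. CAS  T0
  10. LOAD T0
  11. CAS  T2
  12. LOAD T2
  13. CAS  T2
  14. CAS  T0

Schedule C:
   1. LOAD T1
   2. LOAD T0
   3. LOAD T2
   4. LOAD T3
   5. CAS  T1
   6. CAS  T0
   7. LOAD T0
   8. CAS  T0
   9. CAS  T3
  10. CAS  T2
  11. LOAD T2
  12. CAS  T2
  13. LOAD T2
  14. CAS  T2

B

Tracing schedule B:
#1 T2 reads 1
#2 T1 reads 1
#3 T1 CAS(1→2) writes; counter now 2
#4 T3 reads 2
#5 T3 CAS(2→3) writes; counter now 3
#6 T2 CAS(1→2) fails; counter now 3
#7 T0 reads 3
#8 T2 reads 3
#9 T0 CAS(3→4) writes; counter now 4
#10 T0 reads 4
#11 T2 CAS(3→4) fails; counter now 4
#12 T2 reads 4
#13 T2 CAS(4→5) writes; counter now 5
#14 T0 CAS(4→5) fails; counter now 5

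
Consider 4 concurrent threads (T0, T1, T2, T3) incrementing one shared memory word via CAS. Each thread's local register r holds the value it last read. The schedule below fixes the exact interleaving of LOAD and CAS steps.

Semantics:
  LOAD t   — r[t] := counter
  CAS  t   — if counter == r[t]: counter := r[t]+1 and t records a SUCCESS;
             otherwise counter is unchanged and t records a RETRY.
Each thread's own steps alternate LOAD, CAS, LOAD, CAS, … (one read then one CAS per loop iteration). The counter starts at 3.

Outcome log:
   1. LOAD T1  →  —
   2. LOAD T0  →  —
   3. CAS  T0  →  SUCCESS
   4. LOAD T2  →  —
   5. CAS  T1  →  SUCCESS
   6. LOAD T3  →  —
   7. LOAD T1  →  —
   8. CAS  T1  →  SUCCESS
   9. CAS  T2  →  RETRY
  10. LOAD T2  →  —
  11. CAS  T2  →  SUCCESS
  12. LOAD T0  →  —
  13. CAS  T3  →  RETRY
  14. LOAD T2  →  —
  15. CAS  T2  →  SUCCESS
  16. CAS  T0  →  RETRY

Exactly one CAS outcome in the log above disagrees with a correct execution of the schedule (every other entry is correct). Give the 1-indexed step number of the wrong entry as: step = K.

step = 5

Correct run:
[1] T1.load  rd  (counter 3, T1.r 3)
[2] T0.load  rd  (counter 3, T0.r 3)
[3] T0.cas  hit  (counter 4, T0.r 3)
[4] T2.load  rd  (counter 4, T2.r 4)
[5] T1.cas  miss  (counter 4, T1.r 3)
[6] T3.load  rd  (counter 4, T3.r 4)
[7] T1.load  rd  (counter 4, T1.r 4)
[8] T1.cas  hit  (counter 5, T1.r 4)
[9] T2.cas  miss  (counter 5, T2.r 4)
[10] T2.load  rd  (counter 5, T2.r 5)
[11] T2.cas  hit  (counter 6, T2.r 5)
[12] T0.load  rd  (counter 6, T0.r 6)
[13] T3.cas  miss  (counter 6, T3.r 4)
[14] T2.load  rd  (counter 6, T2.r 6)
[15] T2.cas  hit  (counter 7, T2.r 6)
[16] T0.cas  miss  (counter 7, T0.r 6)
Flip is step 5.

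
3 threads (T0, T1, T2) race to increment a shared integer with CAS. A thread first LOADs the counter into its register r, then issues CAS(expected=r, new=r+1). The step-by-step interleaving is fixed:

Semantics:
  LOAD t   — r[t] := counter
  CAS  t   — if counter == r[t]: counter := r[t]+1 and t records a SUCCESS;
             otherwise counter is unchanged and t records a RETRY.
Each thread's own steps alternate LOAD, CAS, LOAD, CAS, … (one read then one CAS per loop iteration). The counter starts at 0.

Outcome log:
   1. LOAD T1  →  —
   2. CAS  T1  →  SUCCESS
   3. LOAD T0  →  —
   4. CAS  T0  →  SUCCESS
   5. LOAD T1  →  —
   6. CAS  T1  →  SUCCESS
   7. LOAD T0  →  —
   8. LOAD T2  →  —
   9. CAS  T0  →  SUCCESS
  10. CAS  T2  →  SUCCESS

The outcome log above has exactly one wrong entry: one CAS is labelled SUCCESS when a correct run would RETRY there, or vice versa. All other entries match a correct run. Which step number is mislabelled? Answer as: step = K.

step = 10

Correct run:
[1] T1.load  rd  (counter 0, T1.r 0)
[2] T1.cas  hit  (counter 1, T1.r 0)
[3] T0.load  rd  (counter 1, T0.r 1)
[4] T0.cas  hit  (counter 2, T0.r 1)
[5] T1.load  rd  (counter 2, T1.r 2)
[6] T1.cas  hit  (counter 3, T1.r 2)
[7] T0.load  rd  (counter 3, T0.r 3)
[8] T2.load  rd  (counter 3, T2.r 3)
[9] T0.cas  hit  (counter 4, T0.r 3)
[10] T2.cas  miss  (counter 4, T2.r 3)
Log disagrees first at step 10.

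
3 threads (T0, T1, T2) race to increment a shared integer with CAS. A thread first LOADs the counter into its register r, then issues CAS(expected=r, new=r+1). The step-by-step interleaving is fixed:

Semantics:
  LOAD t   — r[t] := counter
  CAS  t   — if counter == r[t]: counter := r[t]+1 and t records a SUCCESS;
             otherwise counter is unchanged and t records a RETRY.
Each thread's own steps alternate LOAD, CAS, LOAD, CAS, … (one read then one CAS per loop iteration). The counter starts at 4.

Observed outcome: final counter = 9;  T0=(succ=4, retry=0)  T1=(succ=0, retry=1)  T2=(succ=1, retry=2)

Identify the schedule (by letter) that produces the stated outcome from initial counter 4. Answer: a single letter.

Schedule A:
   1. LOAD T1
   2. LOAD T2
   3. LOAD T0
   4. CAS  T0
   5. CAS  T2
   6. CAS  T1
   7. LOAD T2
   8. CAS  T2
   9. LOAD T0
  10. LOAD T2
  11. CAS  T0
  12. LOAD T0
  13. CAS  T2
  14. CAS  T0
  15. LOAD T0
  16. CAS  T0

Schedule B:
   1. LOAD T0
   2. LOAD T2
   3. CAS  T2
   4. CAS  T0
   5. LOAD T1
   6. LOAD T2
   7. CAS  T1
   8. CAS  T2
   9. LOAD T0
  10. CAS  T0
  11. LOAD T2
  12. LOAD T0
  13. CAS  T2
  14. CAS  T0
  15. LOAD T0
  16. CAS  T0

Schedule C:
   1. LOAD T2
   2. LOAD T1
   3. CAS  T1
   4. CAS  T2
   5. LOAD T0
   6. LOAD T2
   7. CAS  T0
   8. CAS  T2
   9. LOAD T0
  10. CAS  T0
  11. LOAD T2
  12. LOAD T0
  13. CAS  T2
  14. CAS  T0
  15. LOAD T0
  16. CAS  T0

A

Simulating candidate A:
1. LOAD T1 → mem=4 r[T1]=4 [LOAD]
2. LOAD T2 → mem=4 r[T2]=4 [LOAD]
3. LOAD T0 → mem=4 r[T0]=4 [LOAD]
4. CAS T0 → mem=5 r[T0]=4 [OK]
5. CAS T2 → mem=5 r[T2]=4 [RETRY]
6. CAS T1 → mem=5 r[T1]=4 [RETRY]
7. LOAD T2 → mem=5 r[T2]=5 [LOAD]
8. CAS T2 → mem=6 r[T2]=5 [OK]
9. LOAD T0 → mem=6 r[T0]=6 [LOAD]
10. LOAD T2 → mem=6 r[T2]=6 [LOAD]
11. CAS T0 → mem=7 r[T0]=6 [OK]
12. LOAD T0 → mem=7 r[T0]=7 [LOAD]
13. CAS T2 → mem=7 r[T2]=6 [RETRY]
14. CAS T0 → mem=8 r[T0]=7 [OK]
15. LOAD T0 → mem=8 r[T0]=8 [LOAD]
16. CAS T0 → mem=9 r[T0]=8 [OK]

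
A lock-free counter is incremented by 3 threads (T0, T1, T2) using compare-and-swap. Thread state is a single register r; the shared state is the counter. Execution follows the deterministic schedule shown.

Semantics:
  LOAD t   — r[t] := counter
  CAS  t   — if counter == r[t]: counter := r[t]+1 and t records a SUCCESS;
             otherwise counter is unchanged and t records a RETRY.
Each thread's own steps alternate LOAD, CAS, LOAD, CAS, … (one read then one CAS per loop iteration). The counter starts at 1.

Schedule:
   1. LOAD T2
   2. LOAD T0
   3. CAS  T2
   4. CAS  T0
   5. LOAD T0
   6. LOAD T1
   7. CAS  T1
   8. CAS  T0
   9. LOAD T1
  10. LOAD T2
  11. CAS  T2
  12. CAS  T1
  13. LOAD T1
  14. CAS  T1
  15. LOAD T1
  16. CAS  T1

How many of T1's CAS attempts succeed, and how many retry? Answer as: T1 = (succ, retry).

step 1: T2 LOAD ⇒ load; ctr=1 reg=1
step 2: T0 LOAD ⇒ load; ctr=1 reg=1
step 3: T2 CAS ⇒ ok; ctr=2 reg=1
step 4: T0 CAS ⇒ retry; ctr=2 reg=1
step 5: T0 LOAD ⇒ load; ctr=2 reg=2
step 6: T1 LOAD ⇒ load; ctr=2 reg=2
step 7: T1 CAS ⇒ ok; ctr=3 reg=2
step 8: T0 CAS ⇒ retry; ctr=3 reg=2
step 9: T1 LOAD ⇒ load; ctr=3 reg=3
step 10: T2 LOAD ⇒ load; ctr=3 reg=3
step 11: T2 CAS ⇒ ok; ctr=4 reg=3
step 12: T1 CAS ⇒ retry; ctr=4 reg=3
step 13: T1 LOAD ⇒ load; ctr=4 reg=4
step 14: T1 CAS ⇒ ok; ctr=5 reg=4
step 15: T1 LOAD ⇒ load; ctr=5 reg=5
step 16: T1 CAS ⇒ ok; ctr=6 reg=5

T1 = (3, 1)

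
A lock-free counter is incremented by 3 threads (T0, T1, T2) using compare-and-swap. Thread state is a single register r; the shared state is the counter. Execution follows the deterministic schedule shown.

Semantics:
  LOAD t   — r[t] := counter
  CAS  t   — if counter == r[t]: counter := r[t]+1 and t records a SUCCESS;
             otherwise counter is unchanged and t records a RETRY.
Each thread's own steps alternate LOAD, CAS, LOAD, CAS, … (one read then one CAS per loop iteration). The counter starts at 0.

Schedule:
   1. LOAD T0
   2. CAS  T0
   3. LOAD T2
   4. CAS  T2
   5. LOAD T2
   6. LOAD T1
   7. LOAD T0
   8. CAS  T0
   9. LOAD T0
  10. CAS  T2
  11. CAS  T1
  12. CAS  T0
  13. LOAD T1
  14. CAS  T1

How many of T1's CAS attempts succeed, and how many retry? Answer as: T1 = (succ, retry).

T1 = (1, 1)

   1) LOAD T0:  M=0  r_T0=0
   2) CAS  T0:  M=1  r_T0=0 ✓
   3) LOAD T2:  M=1  r_T2=1
   4) CAS  T2:  M=2  r_T2=1 ✓
   5) LOAD T2:  M=2  r_T2=2
   6) LOAD T1:  M=2  r_T1=2
   7) LOAD T0:  M=2  r_T0=2
   8) CAS  T0:  M=3  r_T0=2 ✓
   9) LOAD T0:  M=3  r_T0=3
  10) CAS  T2:  M=3  r_T2=2 ✗
  11) CAS  T1:  M=3  r_T1=2 ✗
  12) CAS  T0:  M=4  r_T0=3 ✓
  13) LOAD T1:  M=4  r_T1=4
  14) CAS  T1:  M=5  r_T1=4 ✓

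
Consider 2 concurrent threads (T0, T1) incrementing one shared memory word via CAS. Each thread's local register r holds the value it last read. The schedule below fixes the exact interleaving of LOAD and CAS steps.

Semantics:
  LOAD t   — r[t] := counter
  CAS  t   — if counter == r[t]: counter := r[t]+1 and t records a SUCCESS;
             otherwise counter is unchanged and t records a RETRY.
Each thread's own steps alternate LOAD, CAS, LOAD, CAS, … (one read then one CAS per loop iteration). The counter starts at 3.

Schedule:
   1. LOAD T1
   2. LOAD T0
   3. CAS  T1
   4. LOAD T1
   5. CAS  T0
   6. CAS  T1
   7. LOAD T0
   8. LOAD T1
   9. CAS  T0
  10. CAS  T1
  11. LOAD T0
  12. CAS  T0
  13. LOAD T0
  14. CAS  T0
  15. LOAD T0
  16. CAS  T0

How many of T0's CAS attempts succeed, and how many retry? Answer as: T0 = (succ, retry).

T0 = (4, 1)

[1] T1.load  rd  (counter 3, T1.r 3)
[2] T0.load  rd  (counter 3, T0.r 3)
[3] T1.cas  hit  (counter 4, T1.r 3)
[4] T1.load  rd  (counter 4, T1.r 4)
[5] T0.cas  miss  (counter 4, T0.r 3)
[6] T1.cas  hit  (counter 5, T1.r 4)
[7] T0.load  rd  (counter 5, T0.r 5)
[8] T1.load  rd  (counter 5, T1.r 5)
[9] T0.cas  hit  (counter 6, T0.r 5)
[10] T1.cas  miss  (counter 6, T1.r 5)
[11] T0.load  rd  (counter 6, T0.r 6)
[12] T0.cas  hit  (counter 7, T0.r 6)
[13] T0.load  rd  (counter 7, T0.r 7)
[14] T0.cas  hit  (counter 8, T0.r 7)
[15] T0.load  rd  (counter 8, T0.r 8)
[16] T0.cas  hit  (counter 9, T0.r 8)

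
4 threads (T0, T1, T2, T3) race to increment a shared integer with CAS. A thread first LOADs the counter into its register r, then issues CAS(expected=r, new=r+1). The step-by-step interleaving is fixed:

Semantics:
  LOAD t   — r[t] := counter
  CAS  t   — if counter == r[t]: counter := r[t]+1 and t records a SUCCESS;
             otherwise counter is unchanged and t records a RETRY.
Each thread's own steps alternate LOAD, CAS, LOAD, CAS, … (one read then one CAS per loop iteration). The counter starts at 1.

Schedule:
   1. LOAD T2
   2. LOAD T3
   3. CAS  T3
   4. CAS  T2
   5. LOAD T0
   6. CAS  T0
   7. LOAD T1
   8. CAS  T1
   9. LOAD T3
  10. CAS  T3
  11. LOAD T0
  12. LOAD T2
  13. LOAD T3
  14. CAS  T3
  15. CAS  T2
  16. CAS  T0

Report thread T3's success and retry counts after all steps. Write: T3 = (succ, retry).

T2 LOAD — after: cnt=1, r=1 — load
T3 LOAD — after: cnt=1, r=1 — load
T3 CAS — after: cnt=2, r=1 — ok
T2 CAS — after: cnt=2, r=1 — retry
T0 LOAD — after: cnt=2, r=2 — load
T0 CAS — after: cnt=3, r=2 — ok
T1 LOAD — after: cnt=3, r=3 — load
T1 CAS — after: cnt=4, r=3 — ok
T3 LOAD — after: cnt=4, r=4 — load
T3 CAS — after: cnt=5, r=4 — ok
T0 LOAD — after: cnt=5, r=5 — load
T2 LOAD — after: cnt=5, r=5 — load
T3 LOAD — after: cnt=5, r=5 — load
T3 CAS — after: cnt=6, r=5 — ok
T2 CAS — after: cnt=6, r=5 — retry
T0 CAS — after: cnt=6, r=5 — retry

T3 = (3, 0)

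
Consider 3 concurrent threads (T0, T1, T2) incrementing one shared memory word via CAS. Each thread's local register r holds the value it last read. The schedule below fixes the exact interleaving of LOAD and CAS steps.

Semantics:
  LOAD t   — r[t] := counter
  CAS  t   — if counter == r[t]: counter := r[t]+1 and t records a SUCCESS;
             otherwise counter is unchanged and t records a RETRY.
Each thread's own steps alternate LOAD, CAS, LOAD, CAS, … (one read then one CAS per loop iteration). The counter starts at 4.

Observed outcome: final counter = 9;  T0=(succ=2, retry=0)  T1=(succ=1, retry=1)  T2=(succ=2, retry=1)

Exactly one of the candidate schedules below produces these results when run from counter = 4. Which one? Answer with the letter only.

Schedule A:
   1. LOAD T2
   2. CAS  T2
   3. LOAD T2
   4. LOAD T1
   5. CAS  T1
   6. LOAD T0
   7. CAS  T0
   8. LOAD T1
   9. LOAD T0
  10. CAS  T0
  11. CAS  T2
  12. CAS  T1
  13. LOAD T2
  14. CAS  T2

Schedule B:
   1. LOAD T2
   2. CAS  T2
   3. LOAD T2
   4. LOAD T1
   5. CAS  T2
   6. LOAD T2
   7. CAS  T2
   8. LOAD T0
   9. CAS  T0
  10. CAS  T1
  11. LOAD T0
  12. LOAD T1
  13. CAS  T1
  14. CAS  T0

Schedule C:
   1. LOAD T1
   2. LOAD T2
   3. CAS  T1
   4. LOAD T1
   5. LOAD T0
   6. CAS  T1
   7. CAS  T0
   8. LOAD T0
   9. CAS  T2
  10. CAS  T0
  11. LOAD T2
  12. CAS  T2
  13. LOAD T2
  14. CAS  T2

Tracing schedule A:
   1) LOAD T2:  M=4  r_T2=4
   2) CAS  T2:  M=5  r_T2=4 ✓
   3) LOAD T2:  M=5  r_T2=5
   4) LOAD T1:  M=5  r_T1=5
   5) CAS  T1:  M=6  r_T1=5 ✓
   6) LOAD T0:  M=6  r_T0=6
   7) CAS  T0:  M=7  r_T0=6 ✓
   8) LOAD T1:  M=7  r_T1=7
   9) LOAD T0:  M=7  r_T0=7
  10) CAS  T0:  M=8  r_T0=7 ✓
  11) CAS  T2:  M=8  r_T2=5 ✗
  12) CAS  T1:  M=8  r_T1=7 ✗
  13) LOAD T2:  M=8  r_T2=8
  14) CAS  T2:  M=9  r_T2=8 ✓

A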